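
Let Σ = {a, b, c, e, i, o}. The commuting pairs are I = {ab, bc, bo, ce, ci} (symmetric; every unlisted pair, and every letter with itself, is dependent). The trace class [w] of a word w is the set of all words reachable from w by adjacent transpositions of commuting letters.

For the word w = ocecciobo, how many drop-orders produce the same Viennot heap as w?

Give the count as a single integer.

drop 0:o onto floor
drop 1:c onto {0:o}
drop 2:e onto {0:o}
drop 3:c onto {1:c}
drop 4:c onto {3:c}
drop 5:i onto {2:e}
drop 6:o onto {4:c, 5:i}
drop 7:b onto {5:i}
drop 8:o onto {6:o}
ground layer = {0:o}
drop-orders for the pieces not yet dropped (sum over which currently-grounded one goes next):
  1 to go: {7} 1  {8} 1
  2 to go: {6,8} 1  {7,8} 2
  3 to go: {4,6,8} 1  {6,7,8} 3
  4 to go: {3,4,6,8} 1  {4,6,7,8} 4  {5,6,7,8} 3
  5 to go: {1,3,4,6,8} 1  {2,5,6,7,8} 3  {3,4,6,7,8} 5  {4,5,6,7,8} 7
  6 to go: {1,3,4,6,7,8} 6  {2,4,5,6,7,8} 10  {3,4,5,6,7,8} 12
  7 to go: {1,3,4,5,6,7,8} 18  {2,3,4,5,6,7,8} 22
  if 0:o drops first: 40 orders

40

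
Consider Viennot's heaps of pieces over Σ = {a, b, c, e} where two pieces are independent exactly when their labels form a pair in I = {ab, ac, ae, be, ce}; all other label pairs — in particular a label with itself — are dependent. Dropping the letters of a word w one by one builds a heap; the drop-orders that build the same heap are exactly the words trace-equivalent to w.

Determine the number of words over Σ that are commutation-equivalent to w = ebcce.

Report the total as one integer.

#0=e has no predecessor
#1=b has no predecessor
#2=c depends on [1:b]
#3=c depends on [2:c]
#4=e depends on [0:e]
sources: [0:e, 1:b]
N(rest) = Σ N(rest − s) over sources s of rest; N(one piece) = 1:
  size 1 → [3]=1  [4]=1
  size 2 → [0,4]=1  [2,3]=1  [3,4]=2
  size 3 → [0,3,4]=3  [1,2,3]=1  [2,3,4]=3
  first=0(e) contributes 4
  first=1(b) contributes 6
|[w]| = 10

10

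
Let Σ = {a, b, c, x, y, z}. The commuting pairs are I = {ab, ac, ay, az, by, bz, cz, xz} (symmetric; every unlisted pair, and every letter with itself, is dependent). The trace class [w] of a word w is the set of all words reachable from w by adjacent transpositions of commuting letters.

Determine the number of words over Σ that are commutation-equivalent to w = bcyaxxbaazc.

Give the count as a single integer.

174

drop 0:b onto floor
drop 1:c onto {0:b}
drop 2:y onto {1:c}
drop 3:a onto floor
drop 4:x onto {2:y, 3:a}
drop 5:x onto {4:x}
drop 6:b onto {5:x}
drop 7:a onto {5:x}
drop 8:a onto {7:a}
drop 9:z onto {2:y}
drop 10:c onto {6:b}
ground layer = {0:b, 3:a}
drop-orders for the pieces not yet dropped (sum over which currently-grounded one goes next):
  1 to go: {8} 1  {9} 1  {10} 1
  2 to go: {6,10} 1  {7,8} 1  {8,9} 2  {8,10} 2  {9,10} 2
  3 to go: {6,8,10} 3  {6,9,10} 3  {7,8,9} 3  {7,8,10} 3  {8,9,10} 6
  4 to go: {6,7,8,10} 6  {6,8,9,10} 12  {7,8,9,10} 12
  5 to go: {5,6,7,8,10} 6  {6,7,8,9,10} 30
  6 to go: {4,5,6,7,8,10} 6  {5,6,7,8,9,10} 36
  7 to go: {3,4,5,6,7,8,10} 6  {4,5,6,7,8,9,10} 42
  8 to go: {2,4,5,6,7,8,9,10} 42  {3,4,5,6,7,8,9,10} 48
  9 to go: {1,2,4,5,6,7,8,9,10} 42  {2,3,4,5,6,7,8,9,10} 90
  if 0:b drops first: 132 orders
  if 3:a drops first: 42 orders
heap linearizations: 174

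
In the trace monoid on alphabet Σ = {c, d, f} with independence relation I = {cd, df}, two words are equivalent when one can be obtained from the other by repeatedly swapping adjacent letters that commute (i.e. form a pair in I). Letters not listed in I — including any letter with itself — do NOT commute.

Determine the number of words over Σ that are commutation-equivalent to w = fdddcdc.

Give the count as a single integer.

35

drop 0:f onto floor
drop 1:d onto floor
drop 2:d onto {1:d}
drop 3:d onto {2:d}
drop 4:c onto {0:f}
drop 5:d onto {3:d}
drop 6:c onto {4:c}
ground layer = {0:f, 1:d}
drop-orders for the pieces not yet dropped (sum over which currently-grounded one goes next):
  1 to go: {5} 1  {6} 1
  2 to go: {3,5} 1  {4,6} 1  {5,6} 2
  3 to go: {0,4,6} 1  {2,3,5} 1  {3,5,6} 3  {4,5,6} 3
  4 to go: {0,4,5,6} 4  {1,2,3,5} 1  {2,3,5,6} 4  {3,4,5,6} 6
  5 to go: {0,3,4,5,6} 10  {1,2,3,5,6} 5  {2,3,4,5,6} 10
  if 0:f drops first: 15 orders
  if 1:d drops first: 20 orders
heap linearizations: 35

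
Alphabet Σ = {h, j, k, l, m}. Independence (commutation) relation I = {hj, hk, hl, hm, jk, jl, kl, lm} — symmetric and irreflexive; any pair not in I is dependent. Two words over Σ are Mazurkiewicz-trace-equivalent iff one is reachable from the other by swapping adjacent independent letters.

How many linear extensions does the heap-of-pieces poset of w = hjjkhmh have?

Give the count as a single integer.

105

drop 0:h onto floor
drop 1:j onto floor
drop 2:j onto {1:j}
drop 3:k onto floor
drop 4:h onto {0:h}
drop 5:m onto {2:j, 3:k}
drop 6:h onto {4:h}
ground layer = {0:h, 1:j, 3:k}
drop-orders for the pieces not yet dropped (sum over which currently-grounded one goes next):
  1 to go: {5} 1  {6} 1
  2 to go: {2,5} 1  {3,5} 1  {4,6} 1  {5,6} 2
  3 to go: {0,4,6} 1  {1,2,5} 1  {2,3,5} 2  {2,5,6} 3  {3,5,6} 3  {4,5,6} 3
  4 to go: {0,4,5,6} 4  {1,2,3,5} 3  {1,2,5,6} 4  {2,3,5,6} 8  {2,4,5,6} 6  {3,4,5,6} 6
  5 to go: {0,2,4,5,6} 10  {0,3,4,5,6} 10  {1,2,3,5,6} 15  {1,2,4,5,6} 10  {2,3,4,5,6} 20
  if 0:h drops first: 45 orders
  if 1:j drops first: 40 orders
  if 3:k drops first: 20 orders
heap linearizations: 105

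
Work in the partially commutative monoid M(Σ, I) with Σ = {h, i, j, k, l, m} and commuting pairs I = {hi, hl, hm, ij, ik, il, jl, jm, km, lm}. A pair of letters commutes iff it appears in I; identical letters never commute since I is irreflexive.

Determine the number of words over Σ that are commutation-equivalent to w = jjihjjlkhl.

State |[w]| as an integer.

0(j) covers ∅
1(j) covers 0:j
2(i) covers ∅
3(h) covers 1:j
4(j) covers 3:h
5(j) covers 4:j
6(l) covers ∅
7(k) covers 5:j, 6:l
8(h) covers 7:k
9(l) covers 7:k
floor of heap: 0:j, 2:i, 6:l
completions by unplaced set U, small U first (add the entries for U minus each lowest piece of U):
  |U|=1: {2}:1  {8}:1  {9}:1
  |U|=2: {2,8}:2  {2,9}:2  {8,9}:2
  |U|=3: {2,8,9}:6  {7,8,9}:2
  |U|=4: {2,7,8,9}:8  {5,7,8,9}:2  {6,7,8,9}:2
  |U|=5: {2,5,7,8,9}:10  {2,6,7,8,9}:10  {4,5,7,8,9}:2  {5,6,7,8,9}:4
  |U|=6: {2,4,5,7,8,9}:12  {2,5,6,7,8,9}:24  {3,4,5,7,8,9}:2  {4,5,6,7,8,9}:6
  |U|=7: {1,3,4,5,7,8,9}:2  {2,3,4,5,7,8,9}:14  {2,4,5,6,7,8,9}:42  {3,4,5,6,7,8,9}:8
  |U|=8: {0,1,3,4,5,7,8,9}:2  {1,2,3,4,5,7,8,9}:16  {1,3,4,5,6,7,8,9}:10  {2,3,4,5,6,7,8,9}:64
  start at 0(j): 90
  start at 2(i): 12
  start at 6(l): 18
sum over floor = 120

120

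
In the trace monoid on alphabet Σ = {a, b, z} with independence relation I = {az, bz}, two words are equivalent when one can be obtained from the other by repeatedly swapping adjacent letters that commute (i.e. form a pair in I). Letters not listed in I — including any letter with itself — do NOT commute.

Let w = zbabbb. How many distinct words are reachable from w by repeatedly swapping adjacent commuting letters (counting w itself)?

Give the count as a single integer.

#0=z has no predecessor
#1=b has no predecessor
#2=a depends on [1:b]
#3=b depends on [2:a]
#4=b depends on [3:b]
#5=b depends on [4:b]
sources: [0:z, 1:b]
N(rest) = Σ N(rest − s) over sources s of rest; N(one piece) = 1:
  size 1 → [0]=1  [5]=1
  size 2 → [0,5]=2  [4,5]=1
  size 3 → [0,4,5]=3  [3,4,5]=1
  size 4 → [0,3,4,5]=4  [2,3,4,5]=1
  first=0(z) contributes 1
  first=1(b) contributes 5
|[w]| = 6

6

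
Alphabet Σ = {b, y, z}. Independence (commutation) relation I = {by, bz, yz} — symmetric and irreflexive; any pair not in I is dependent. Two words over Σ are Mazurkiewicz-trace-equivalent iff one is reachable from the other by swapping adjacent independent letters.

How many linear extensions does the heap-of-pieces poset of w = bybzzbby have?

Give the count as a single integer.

drop 0:b onto floor
drop 1:y onto floor
drop 2:b onto {0:b}
drop 3:z onto floor
drop 4:z onto {3:z}
drop 5:b onto {2:b}
drop 6:b onto {5:b}
drop 7:y onto {1:y}
ground layer = {0:b, 1:y, 3:z}
drop-orders for the pieces not yet dropped (sum over which currently-grounded one goes next):
  1 to go: {4} 1  {6} 1  {7} 1
  2 to go: {1,7} 1  {3,4} 1  {4,6} 2  {4,7} 2  {5,6} 1  {6,7} 2
  3 to go: {1,4,7} 3  {1,6,7} 3  {2,5,6} 1  {3,4,6} 3  {3,4,7} 3  {4,5,6} 3  {4,6,7} 6  {5,6,7} 3
  4 to go: {0,2,5,6} 1  {1,3,4,7} 6  {1,4,6,7} 12  {1,5,6,7} 6  {2,4,5,6} 4  {2,5,6,7} 4  {3,4,5,6} 6  {3,4,6,7} 12  {4,5,6,7} 12
  5 to go: {0,2,4,5,6} 5  {0,2,5,6,7} 5  {1,2,5,6,7} 10  {1,3,4,6,7} 30  {1,4,5,6,7} 30  {2,3,4,5,6} 10  {2,4,5,6,7} 20  {3,4,5,6,7} 30
  6 to go: {0,1,2,5,6,7} 15  {0,2,3,4,5,6} 15  {0,2,4,5,6,7} 30  {1,2,4,5,6,7} 60  {1,3,4,5,6,7} 90  {2,3,4,5,6,7} 60
  if 0:b drops first: 210 orders
  if 1:y drops first: 105 orders
  if 3:z drops first: 105 orders
heap linearizations: 420

420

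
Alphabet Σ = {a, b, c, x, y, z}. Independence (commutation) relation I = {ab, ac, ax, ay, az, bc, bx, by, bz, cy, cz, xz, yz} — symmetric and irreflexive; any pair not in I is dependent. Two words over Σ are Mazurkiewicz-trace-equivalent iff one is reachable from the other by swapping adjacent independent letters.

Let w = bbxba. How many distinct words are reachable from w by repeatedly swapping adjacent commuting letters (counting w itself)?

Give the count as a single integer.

0(b) covers ∅
1(b) covers 0:b
2(x) covers ∅
3(b) covers 1:b
4(a) covers ∅
floor of heap: 0:b, 2:x, 4:a
completions by unplaced set U, small U first (add the entries for U minus each lowest piece of U):
  |U|=1: {2}:1  {3}:1  {4}:1
  |U|=2: {1,3}:1  {2,3}:2  {2,4}:2  {3,4}:2
  |U|=3: {0,1,3}:1  {1,2,3}:3  {1,3,4}:3  {2,3,4}:6
  start at 0(b): 12
  start at 2(x): 4
  start at 4(a): 4
sum over floor = 20

20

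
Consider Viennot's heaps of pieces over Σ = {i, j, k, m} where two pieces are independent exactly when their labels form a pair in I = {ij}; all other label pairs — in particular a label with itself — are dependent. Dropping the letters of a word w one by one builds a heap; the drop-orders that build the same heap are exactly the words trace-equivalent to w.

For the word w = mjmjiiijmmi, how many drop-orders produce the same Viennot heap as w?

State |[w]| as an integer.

10

#0=m has no predecessor
#1=j depends on [0:m]
#2=m depends on [1:j]
#3=j depends on [2:m]
#4=i depends on [2:m]
#5=i depends on [4:i]
#6=i depends on [5:i]
#7=j depends on [3:j]
#8=m depends on [6:i, 7:j]
#9=m depends on [8:m]
#10=i depends on [9:m]
sources: [0:m]
N(rest) = Σ N(rest − s) over sources s of rest; N(one piece) = 1:
  size 1 → [10]=1
  size 2 → [9,10]=1
  size 3 → [8,9,10]=1
  size 4 → [6,8,9,10]=1  [7,8,9,10]=1
  size 5 → [3,7,8,9,10]=1  [5,6,8,9,10]=1  [6,7,8,9,10]=2
  size 6 → [3,6,7,8,9,10]=3  [4,5,6,8,9,10]=1  [5,6,7,8,9,10]=3
  size 7 → [3,5,6,7,8,9,10]=6  [4,5,6,7,8,9,10]=4
  size 8 → [3,4,5,6,7,8,9,10]=10
  size 9 → [2,3,4,5,6,7,8,9,10]=10
  first=0(m) contributes 10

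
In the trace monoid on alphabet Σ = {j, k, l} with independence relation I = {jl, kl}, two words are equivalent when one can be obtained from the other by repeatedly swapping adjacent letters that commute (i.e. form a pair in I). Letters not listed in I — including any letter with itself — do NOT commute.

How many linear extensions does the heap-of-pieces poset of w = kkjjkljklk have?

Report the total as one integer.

piece 0:k — minimal
piece 1:k rests on {0:k}
piece 2:j rests on {1:k}
piece 3:j rests on {2:j}
piece 4:k rests on {3:j}
piece 5:l — minimal
piece 6:j rests on {4:k}
piece 7:k rests on {6:j}
piece 8:l rests on {5:l}
piece 9:k rests on {7:k}
minimal pieces: {0:k, 5:l}
ways to finish when only these pieces remain (= sum over removing one remaining piece with nothing left below it):
  1 left: {8}→1  {9}→1
  2 left: {5,8}→1  {7,9}→1  {8,9}→2
  3 left: {5,8,9}→3  {6,7,9}→1  {7,8,9}→3
  4 left: {4,6,7,9}→1  {5,7,8,9}→6  {6,7,8,9}→4
  5 left: {3,4,6,7,9}→1  {4,6,7,8,9}→5  {5,6,7,8,9}→10
  6 left: {2,3,4,6,7,9}→1  {3,4,6,7,8,9}→6  {4,5,6,7,8,9}→15
  7 left: {1,2,3,4,6,7,9}→1  {2,3,4,6,7,8,9}→7  {3,4,5,6,7,8,9}→21
  8 left: {0,1,2,3,4,6,7,9}→1  {1,2,3,4,6,7,8,9}→8  {2,3,4,5,6,7,8,9}→28
  placing 0:k first → 36 extensions
  placing 5:l first → 9 extensions
total linear extensions = 45

45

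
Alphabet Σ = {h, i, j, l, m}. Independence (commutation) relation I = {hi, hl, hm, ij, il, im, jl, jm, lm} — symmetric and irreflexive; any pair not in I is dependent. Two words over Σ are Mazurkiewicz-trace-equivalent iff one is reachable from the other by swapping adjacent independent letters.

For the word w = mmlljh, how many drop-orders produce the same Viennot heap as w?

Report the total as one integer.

90

drop 0:m onto floor
drop 1:m onto {0:m}
drop 2:l onto floor
drop 3:l onto {2:l}
drop 4:j onto floor
drop 5:h onto {4:j}
ground layer = {0:m, 2:l, 4:j}
drop-orders for the pieces not yet dropped (sum over which currently-grounded one goes next):
  1 to go: {1} 1  {3} 1  {5} 1
  2 to go: {0,1} 1  {1,3} 2  {1,5} 2  {2,3} 1  {3,5} 2  {4,5} 1
  3 to go: {0,1,3} 3  {0,1,5} 3  {1,2,3} 3  {1,3,5} 6  {1,4,5} 3  {2,3,5} 3  {3,4,5} 3
  4 to go: {0,1,2,3} 6  {0,1,3,5} 12  {0,1,4,5} 6  {1,2,3,5} 12  {1,3,4,5} 12  {2,3,4,5} 6
  if 0:m drops first: 30 orders
  if 2:l drops first: 30 orders
  if 4:j drops first: 30 orders
heap linearizations: 90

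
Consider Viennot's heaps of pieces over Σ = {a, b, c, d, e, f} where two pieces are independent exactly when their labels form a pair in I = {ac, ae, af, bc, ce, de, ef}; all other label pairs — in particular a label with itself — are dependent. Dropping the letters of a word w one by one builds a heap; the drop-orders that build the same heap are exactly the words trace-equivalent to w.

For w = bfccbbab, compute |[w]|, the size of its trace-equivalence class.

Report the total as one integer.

15

#0=b has no predecessor
#1=f depends on [0:b]
#2=c depends on [1:f]
#3=c depends on [2:c]
#4=b depends on [1:f]
#5=b depends on [4:b]
#6=a depends on [5:b]
#7=b depends on [6:a]
sources: [0:b]
N(rest) = Σ N(rest − s) over sources s of rest; N(one piece) = 1:
  size 1 → [3]=1  [7]=1
  size 2 → [2,3]=1  [3,7]=2  [6,7]=1
  size 3 → [2,3,7]=3  [3,6,7]=3  [5,6,7]=1
  size 4 → [2,3,6,7]=6  [3,5,6,7]=4  [4,5,6,7]=1
  size 5 → [2,3,5,6,7]=10  [3,4,5,6,7]=5
  size 6 → [2,3,4,5,6,7]=15
  first=0(b) contributes 15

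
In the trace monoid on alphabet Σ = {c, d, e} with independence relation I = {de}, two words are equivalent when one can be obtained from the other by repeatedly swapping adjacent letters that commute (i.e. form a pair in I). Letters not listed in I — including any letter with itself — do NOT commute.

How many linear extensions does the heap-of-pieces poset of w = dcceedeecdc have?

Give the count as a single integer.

5

#0=d has no predecessor
#1=c depends on [0:d]
#2=c depends on [1:c]
#3=e depends on [2:c]
#4=e depends on [3:e]
#5=d depends on [2:c]
#6=e depends on [4:e]
#7=e depends on [6:e]
#8=c depends on [5:d, 7:e]
#9=d depends on [8:c]
#10=c depends on [9:d]
sources: [0:d]
N(rest) = Σ N(rest − s) over sources s of rest; N(one piece) = 1:
  size 1 → [10]=1
  size 2 → [9,10]=1
  size 3 → [8,9,10]=1
  size 4 → [5,8,9,10]=1  [7,8,9,10]=1
  size 5 → [5,7,8,9,10]=2  [6,7,8,9,10]=1
  size 6 → [4,6,7,8,9,10]=1  [5,6,7,8,9,10]=3
  size 7 → [3,4,6,7,8,9,10]=1  [4,5,6,7,8,9,10]=4
  size 8 → [3,4,5,6,7,8,9,10]=5
  size 9 → [2,3,4,5,6,7,8,9,10]=5
  first=0(d) contributes 5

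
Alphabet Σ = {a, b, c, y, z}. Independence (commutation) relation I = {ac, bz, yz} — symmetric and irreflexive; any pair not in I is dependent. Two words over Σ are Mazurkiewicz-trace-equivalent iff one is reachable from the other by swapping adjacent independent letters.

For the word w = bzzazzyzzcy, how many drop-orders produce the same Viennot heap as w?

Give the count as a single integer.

#0=b has no predecessor
#1=z has no predecessor
#2=z depends on [1:z]
#3=a depends on [0:b, 2:z]
#4=z depends on [3:a]
#5=z depends on [4:z]
#6=y depends on [3:a]
#7=z depends on [5:z]
#8=z depends on [7:z]
#9=c depends on [6:y, 8:z]
#10=y depends on [9:c]
sources: [0:b, 1:z]
N(rest) = Σ N(rest − s) over sources s of rest; N(one piece) = 1:
  size 1 → [10]=1
  size 2 → [9,10]=1
  size 3 → [6,9,10]=1  [8,9,10]=1
  size 4 → [6,8,9,10]=2  [7,8,9,10]=1
  size 5 → [5,7,8,9,10]=1  [6,7,8,9,10]=3
  size 6 → [4,5,7,8,9,10]=1  [5,6,7,8,9,10]=4
  size 7 → [4,5,6,7,8,9,10]=5
  size 8 → [3,4,5,6,7,8,9,10]=5
  size 9 → [0,3,4,5,6,7,8,9,10]=5  [2,3,4,5,6,7,8,9,10]=5
  first=0(b) contributes 5
  first=1(z) contributes 10
|[w]| = 15

15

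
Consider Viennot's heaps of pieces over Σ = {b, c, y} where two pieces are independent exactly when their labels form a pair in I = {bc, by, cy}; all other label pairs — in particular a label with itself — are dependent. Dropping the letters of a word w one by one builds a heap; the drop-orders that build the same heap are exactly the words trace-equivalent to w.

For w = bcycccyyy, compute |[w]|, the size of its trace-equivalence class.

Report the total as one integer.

630

#0=b has no predecessor
#1=c has no predecessor
#2=y has no predecessor
#3=c depends on [1:c]
#4=c depends on [3:c]
#5=c depends on [4:c]
#6=y depends on [2:y]
#7=y depends on [6:y]
#8=y depends on [7:y]
sources: [0:b, 1:c, 2:y]
N(rest) = Σ N(rest − s) over sources s of rest; N(one piece) = 1:
  size 1 → [0]=1  [5]=1  [8]=1
  size 2 → [0,5]=2  [0,8]=2  [4,5]=1  [5,8]=2  [7,8]=1
  size 3 → [0,4,5]=3  [0,5,8]=6  [0,7,8]=3  [3,4,5]=1  [4,5,8]=3  [5,7,8]=3  [6,7,8]=1
  size 4 → [0,3,4,5]=4  [0,4,5,8]=12  [0,5,7,8]=12  [0,6,7,8]=4  [1,3,4,5]=1  [2,6,7,8]=1  [3,4,5,8]=4  [4,5,7,8]=6  [5,6,7,8]=4
  size 5 → [0,1,3,4,5]=5  [0,2,6,7,8]=5  [0,3,4,5,8]=20  [0,4,5,7,8]=30  [0,5,6,7,8]=20  [1,3,4,5,8]=5  [2,5,6,7,8]=5  [3,4,5,7,8]=10  [4,5,6,7,8]=10
  size 6 → [0,1,3,4,5,8]=30  [0,2,5,6,7,8]=30  [0,3,4,5,7,8]=60  [0,4,5,6,7,8]=60  [1,3,4,5,7,8]=15  [2,4,5,6,7,8]=15  [3,4,5,6,7,8]=20
  size 7 → [0,1,3,4,5,7,8]=105  [0,2,4,5,6,7,8]=105  [0,3,4,5,6,7,8]=140  [1,3,4,5,6,7,8]=35  [2,3,4,5,6,7,8]=35
  first=0(b) contributes 70
  first=1(c) contributes 280
  first=2(y) contributes 280
|[w]| = 630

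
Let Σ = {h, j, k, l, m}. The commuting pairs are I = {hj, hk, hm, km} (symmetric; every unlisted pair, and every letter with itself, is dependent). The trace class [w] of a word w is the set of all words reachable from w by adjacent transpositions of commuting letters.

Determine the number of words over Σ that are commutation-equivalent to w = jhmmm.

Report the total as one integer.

5

drop 0:j onto floor
drop 1:h onto floor
drop 2:m onto {0:j}
drop 3:m onto {2:m}
drop 4:m onto {3:m}
ground layer = {0:j, 1:h}
drop-orders for the pieces not yet dropped (sum over which currently-grounded one goes next):
  1 to go: {1} 1  {4} 1
  2 to go: {1,4} 2  {3,4} 1
  3 to go: {1,3,4} 3  {2,3,4} 1
  if 0:j drops first: 4 orders
  if 1:h drops first: 1 orders
heap linearizations: 5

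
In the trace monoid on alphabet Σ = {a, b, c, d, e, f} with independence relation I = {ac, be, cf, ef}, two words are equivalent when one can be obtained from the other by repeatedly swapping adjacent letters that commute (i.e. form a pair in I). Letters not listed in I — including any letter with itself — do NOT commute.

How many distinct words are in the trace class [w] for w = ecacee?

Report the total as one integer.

3

drop 0:e onto floor
drop 1:c onto {0:e}
drop 2:a onto {0:e}
drop 3:c onto {1:c}
drop 4:e onto {2:a, 3:c}
drop 5:e onto {4:e}
ground layer = {0:e}
drop-orders for the pieces not yet dropped (sum over which currently-grounded one goes next):
  1 to go: {5} 1
  2 to go: {4,5} 1
  3 to go: {2,4,5} 1  {3,4,5} 1
  4 to go: {1,3,4,5} 1  {2,3,4,5} 2
  if 0:e drops first: 3 orders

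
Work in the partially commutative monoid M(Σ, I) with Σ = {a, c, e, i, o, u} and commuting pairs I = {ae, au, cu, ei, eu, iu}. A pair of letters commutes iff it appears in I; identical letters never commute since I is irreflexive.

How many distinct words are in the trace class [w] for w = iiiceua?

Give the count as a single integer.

14

piece 0:i — minimal
piece 1:i rests on {0:i}
piece 2:i rests on {1:i}
piece 3:c rests on {2:i}
piece 4:e rests on {3:c}
piece 5:u — minimal
piece 6:a rests on {3:c}
minimal pieces: {0:i, 5:u}
ways to finish when only these pieces remain (= sum over removing one remaining piece with nothing left below it):
  1 left: {4}→1  {5}→1  {6}→1
  2 left: {4,5}→2  {4,6}→2  {5,6}→2
  3 left: {3,4,6}→2  {4,5,6}→6
  4 left: {2,3,4,6}→2  {3,4,5,6}→8
  5 left: {1,2,3,4,6}→2  {2,3,4,5,6}→10
  placing 0:i first → 12 extensions
  placing 5:u first → 2 extensions
total linear extensions = 14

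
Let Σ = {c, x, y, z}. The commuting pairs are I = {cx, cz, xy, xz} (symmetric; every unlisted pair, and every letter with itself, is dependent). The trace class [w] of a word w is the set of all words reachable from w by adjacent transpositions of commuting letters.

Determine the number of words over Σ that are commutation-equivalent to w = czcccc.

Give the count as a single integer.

6

0(c) covers ∅
1(z) covers ∅
2(c) covers 0:c
3(c) covers 2:c
4(c) covers 3:c
5(c) covers 4:c
floor of heap: 0:c, 1:z
completions by unplaced set U, small U first (add the entries for U minus each lowest piece of U):
  |U|=1: {1}:1  {5}:1
  |U|=2: {1,5}:2  {4,5}:1
  |U|=3: {1,4,5}:3  {3,4,5}:1
  |U|=4: {1,3,4,5}:4  {2,3,4,5}:1
  start at 0(c): 5
  start at 1(z): 1
sum over floor = 6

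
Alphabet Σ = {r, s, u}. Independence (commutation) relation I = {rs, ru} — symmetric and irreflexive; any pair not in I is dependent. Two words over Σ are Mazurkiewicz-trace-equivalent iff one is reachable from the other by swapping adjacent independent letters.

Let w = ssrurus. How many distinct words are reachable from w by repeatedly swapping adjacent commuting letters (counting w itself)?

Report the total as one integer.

21

drop 0:s onto floor
drop 1:s onto {0:s}
drop 2:r onto floor
drop 3:u onto {1:s}
drop 4:r onto {2:r}
drop 5:u onto {3:u}
drop 6:s onto {5:u}
ground layer = {0:s, 2:r}
drop-orders for the pieces not yet dropped (sum over which currently-grounded one goes next):
  1 to go: {4} 1  {6} 1
  2 to go: {2,4} 1  {4,6} 2  {5,6} 1
  3 to go: {2,4,6} 3  {3,5,6} 1  {4,5,6} 3
  4 to go: {1,3,5,6} 1  {2,4,5,6} 6  {3,4,5,6} 4
  5 to go: {0,1,3,5,6} 1  {1,3,4,5,6} 5  {2,3,4,5,6} 10
  if 0:s drops first: 15 orders
  if 2:r drops first: 6 orders
heap linearizations: 21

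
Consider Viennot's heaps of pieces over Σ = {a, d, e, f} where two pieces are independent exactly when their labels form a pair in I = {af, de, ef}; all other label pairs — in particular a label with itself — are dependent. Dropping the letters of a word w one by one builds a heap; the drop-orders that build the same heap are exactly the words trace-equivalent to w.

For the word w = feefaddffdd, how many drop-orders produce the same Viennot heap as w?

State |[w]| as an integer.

10

#0=f has no predecessor
#1=e has no predecessor
#2=e depends on [1:e]
#3=f depends on [0:f]
#4=a depends on [2:e]
#5=d depends on [3:f, 4:a]
#6=d depends on [5:d]
#7=f depends on [6:d]
#8=f depends on [7:f]
#9=d depends on [8:f]
#10=d depends on [9:d]
sources: [0:f, 1:e]
N(rest) = Σ N(rest − s) over sources s of rest; N(one piece) = 1:
  size 1 → [10]=1
  size 2 → [9,10]=1
  size 3 → [8,9,10]=1
  size 4 → [7,8,9,10]=1
  size 5 → [6,7,8,9,10]=1
  size 6 → [5,6,7,8,9,10]=1
  size 7 → [3,5,6,7,8,9,10]=1  [4,5,6,7,8,9,10]=1
  size 8 → [0,3,5,6,7,8,9,10]=1  [2,4,5,6,7,8,9,10]=1  [3,4,5,6,7,8,9,10]=2
  size 9 → [0,3,4,5,6,7,8,9,10]=3  [1,2,4,5,6,7,8,9,10]=1  [2,3,4,5,6,7,8,9,10]=3
  first=0(f) contributes 4
  first=1(e) contributes 6
|[w]| = 10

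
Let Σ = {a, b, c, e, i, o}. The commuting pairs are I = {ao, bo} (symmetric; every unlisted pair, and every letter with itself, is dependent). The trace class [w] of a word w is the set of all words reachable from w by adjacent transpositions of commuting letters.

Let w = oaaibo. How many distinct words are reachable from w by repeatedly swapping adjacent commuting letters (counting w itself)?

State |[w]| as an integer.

6

#0=o has no predecessor
#1=a has no predecessor
#2=a depends on [1:a]
#3=i depends on [0:o, 2:a]
#4=b depends on [3:i]
#5=o depends on [3:i]
sources: [0:o, 1:a]
N(rest) = Σ N(rest − s) over sources s of rest; N(one piece) = 1:
  size 1 → [4]=1  [5]=1
  size 2 → [4,5]=2
  size 3 → [3,4,5]=2
  size 4 → [0,3,4,5]=2  [2,3,4,5]=2
  first=0(o) contributes 2
  first=1(a) contributes 4
|[w]| = 6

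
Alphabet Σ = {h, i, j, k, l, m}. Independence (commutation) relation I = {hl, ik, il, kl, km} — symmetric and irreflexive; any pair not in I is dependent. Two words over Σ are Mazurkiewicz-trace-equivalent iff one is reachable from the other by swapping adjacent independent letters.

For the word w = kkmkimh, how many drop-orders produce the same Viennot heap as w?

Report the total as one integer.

drop 0:k onto floor
drop 1:k onto {0:k}
drop 2:m onto floor
drop 3:k onto {1:k}
drop 4:i onto {2:m}
drop 5:m onto {4:i}
drop 6:h onto {3:k, 5:m}
ground layer = {0:k, 2:m}
drop-orders for the pieces not yet dropped (sum over which currently-grounded one goes next):
  1 to go: {6} 1
  2 to go: {3,6} 1  {5,6} 1
  3 to go: {1,3,6} 1  {3,5,6} 2  {4,5,6} 1
  4 to go: {0,1,3,6} 1  {1,3,5,6} 3  {2,4,5,6} 1  {3,4,5,6} 3
  5 to go: {0,1,3,5,6} 4  {1,3,4,5,6} 6  {2,3,4,5,6} 4
  if 0:k drops first: 10 orders
  if 2:m drops first: 10 orders
heap linearizations: 20

20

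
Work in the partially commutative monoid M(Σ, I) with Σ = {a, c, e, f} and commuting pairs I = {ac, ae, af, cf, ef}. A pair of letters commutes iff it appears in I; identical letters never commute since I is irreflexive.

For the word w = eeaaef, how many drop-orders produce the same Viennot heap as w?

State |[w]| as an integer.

piece 0:e — minimal
piece 1:e rests on {0:e}
piece 2:a — minimal
piece 3:a rests on {2:a}
piece 4:e rests on {1:e}
piece 5:f — minimal
minimal pieces: {0:e, 2:a, 5:f}
ways to finish when only these pieces remain (= sum over removing one remaining piece with nothing left below it):
  1 left: {3}→1  {4}→1  {5}→1
  2 left: {1,4}→1  {2,3}→1  {3,4}→2  {3,5}→2  {4,5}→2
  3 left: {0,1,4}→1  {1,3,4}→3  {1,4,5}→3  {2,3,4}→3  {2,3,5}→3  {3,4,5}→6
  4 left: {0,1,3,4}→4  {0,1,4,5}→4  {1,2,3,4}→6  {1,3,4,5}→12  {2,3,4,5}→12
  placing 0:e first → 30 extensions
  placing 2:a first → 20 extensions
  placing 5:f first → 10 extensions
total linear extensions = 60

60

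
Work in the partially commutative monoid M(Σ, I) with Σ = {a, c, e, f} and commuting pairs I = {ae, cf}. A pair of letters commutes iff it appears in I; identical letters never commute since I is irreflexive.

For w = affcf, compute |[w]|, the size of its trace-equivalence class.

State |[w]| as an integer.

piece 0:a — minimal
piece 1:f rests on {0:a}
piece 2:f rests on {1:f}
piece 3:c rests on {0:a}
piece 4:f rests on {2:f}
minimal pieces: {0:a}
ways to finish when only these pieces remain (= sum over removing one remaining piece with nothing left below it):
  1 left: {3}→1  {4}→1
  2 left: {2,4}→1  {3,4}→2
  3 left: {1,2,4}→1  {2,3,4}→3
  placing 0:a first → 4 extensions

4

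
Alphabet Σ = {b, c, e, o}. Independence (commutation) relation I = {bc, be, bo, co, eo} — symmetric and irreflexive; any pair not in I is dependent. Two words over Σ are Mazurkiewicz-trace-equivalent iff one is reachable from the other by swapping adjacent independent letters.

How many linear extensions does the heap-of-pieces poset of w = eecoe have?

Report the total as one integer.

drop 0:e onto floor
drop 1:e onto {0:e}
drop 2:c onto {1:e}
drop 3:o onto floor
drop 4:e onto {2:c}
ground layer = {0:e, 3:o}
drop-orders for the pieces not yet dropped (sum over which currently-grounded one goes next):
  1 to go: {3} 1  {4} 1
  2 to go: {2,4} 1  {3,4} 2
  3 to go: {1,2,4} 1  {2,3,4} 3
  if 0:e drops first: 4 orders
  if 3:o drops first: 1 orders
heap linearizations: 5

5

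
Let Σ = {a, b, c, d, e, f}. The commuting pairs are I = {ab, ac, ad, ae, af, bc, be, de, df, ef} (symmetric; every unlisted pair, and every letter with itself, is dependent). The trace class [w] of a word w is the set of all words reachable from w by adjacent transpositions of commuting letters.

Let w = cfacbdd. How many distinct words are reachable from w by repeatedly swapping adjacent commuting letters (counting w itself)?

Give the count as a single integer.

14

0(c) covers ∅
1(f) covers 0:c
2(a) covers ∅
3(c) covers 1:f
4(b) covers 1:f
5(d) covers 3:c, 4:b
6(d) covers 5:d
floor of heap: 0:c, 2:a
completions by unplaced set U, small U first (add the entries for U minus each lowest piece of U):
  |U|=1: {2}:1  {6}:1
  |U|=2: {2,6}:2  {5,6}:1
  |U|=3: {2,5,6}:3  {3,5,6}:1  {4,5,6}:1
  |U|=4: {2,3,5,6}:4  {2,4,5,6}:4  {3,4,5,6}:2
  |U|=5: {1,3,4,5,6}:2  {2,3,4,5,6}:10
  start at 0(c): 12
  start at 2(a): 2
sum over floor = 14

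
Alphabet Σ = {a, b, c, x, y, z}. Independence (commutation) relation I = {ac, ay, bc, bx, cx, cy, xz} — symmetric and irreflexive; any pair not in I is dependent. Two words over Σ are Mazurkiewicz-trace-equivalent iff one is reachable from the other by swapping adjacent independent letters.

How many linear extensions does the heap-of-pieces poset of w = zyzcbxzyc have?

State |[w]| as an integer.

0(z) covers ∅
1(y) covers 0:z
2(z) covers 1:y
3(c) covers 2:z
4(b) covers 2:z
5(x) covers 1:y
6(z) covers 3:c, 4:b
7(y) covers 5:x, 6:z
8(c) covers 6:z
floor of heap: 0:z
completions by unplaced set U, small U first (add the entries for U minus each lowest piece of U):
  |U|=1: {7}:1  {8}:1
  |U|=2: {5,7}:1  {7,8}:2
  |U|=3: {5,7,8}:3  {6,7,8}:2
  |U|=4: {3,6,7,8}:2  {4,6,7,8}:2  {5,6,7,8}:5
  |U|=5: {3,4,6,7,8}:4  {3,5,6,7,8}:7  {4,5,6,7,8}:7
  |U|=6: {2,3,4,6,7,8}:4  {3,4,5,6,7,8}:18
  |U|=7: {2,3,4,5,6,7,8}:22
  start at 0(z): 22

22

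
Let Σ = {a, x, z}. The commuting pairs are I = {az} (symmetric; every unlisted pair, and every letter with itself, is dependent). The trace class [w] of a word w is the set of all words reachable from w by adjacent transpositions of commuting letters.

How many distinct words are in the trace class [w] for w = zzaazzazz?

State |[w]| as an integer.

drop 0:z onto floor
drop 1:z onto {0:z}
drop 2:a onto floor
drop 3:a onto {2:a}
drop 4:z onto {1:z}
drop 5:z onto {4:z}
drop 6:a onto {3:a}
drop 7:z onto {5:z}
drop 8:z onto {7:z}
ground layer = {0:z, 2:a}
drop-orders for the pieces not yet dropped (sum over which currently-grounded one goes next):
  1 to go: {6} 1  {8} 1
  2 to go: {3,6} 1  {6,8} 2  {7,8} 1
  3 to go: {2,3,6} 1  {3,6,8} 3  {5,7,8} 1  {6,7,8} 3
  4 to go: {2,3,6,8} 4  {3,6,7,8} 6  {4,5,7,8} 1  {5,6,7,8} 4
  5 to go: {1,4,5,7,8} 1  {2,3,6,7,8} 10  {3,5,6,7,8} 10  {4,5,6,7,8} 5
  6 to go: {0,1,4,5,7,8} 1  {1,4,5,6,7,8} 6  {2,3,5,6,7,8} 20  {3,4,5,6,7,8} 15
  7 to go: {0,1,4,5,6,7,8} 7  {1,3,4,5,6,7,8} 21  {2,3,4,5,6,7,8} 35
  if 0:z drops first: 56 orders
  if 2:a drops first: 28 orders
heap linearizations: 84

84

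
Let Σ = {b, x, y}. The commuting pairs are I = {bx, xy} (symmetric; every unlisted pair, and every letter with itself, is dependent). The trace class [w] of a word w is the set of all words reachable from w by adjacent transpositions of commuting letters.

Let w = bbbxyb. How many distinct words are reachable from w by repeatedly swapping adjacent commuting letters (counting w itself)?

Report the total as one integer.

6

piece 0:b — minimal
piece 1:b rests on {0:b}
piece 2:b rests on {1:b}
piece 3:x — minimal
piece 4:y rests on {2:b}
piece 5:b rests on {4:y}
minimal pieces: {0:b, 3:x}
ways to finish when only these pieces remain (= sum over removing one remaining piece with nothing left below it):
  1 left: {3}→1  {5}→1
  2 left: {3,5}→2  {4,5}→1
  3 left: {2,4,5}→1  {3,4,5}→3
  4 left: {1,2,4,5}→1  {2,3,4,5}→4
  placing 0:b first → 5 extensions
  placing 3:x first → 1 extensions
total linear extensions = 6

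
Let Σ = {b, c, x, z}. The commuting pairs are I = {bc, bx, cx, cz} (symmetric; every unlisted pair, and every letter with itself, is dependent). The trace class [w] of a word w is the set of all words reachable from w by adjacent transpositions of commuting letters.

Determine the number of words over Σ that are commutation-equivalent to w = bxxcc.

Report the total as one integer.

30

0(b) covers ∅
1(x) covers ∅
2(x) covers 1:x
3(c) covers ∅
4(c) covers 3:c
floor of heap: 0:b, 1:x, 3:c
completions by unplaced set U, small U first (add the entries for U minus each lowest piece of U):
  |U|=1: {0}:1  {2}:1  {4}:1
  |U|=2: {0,2}:2  {0,4}:2  {1,2}:1  {2,4}:2  {3,4}:1
  |U|=3: {0,1,2}:3  {0,2,4}:6  {0,3,4}:3  {1,2,4}:3  {2,3,4}:3
  start at 0(b): 6
  start at 1(x): 12
  start at 3(c): 12
sum over floor = 30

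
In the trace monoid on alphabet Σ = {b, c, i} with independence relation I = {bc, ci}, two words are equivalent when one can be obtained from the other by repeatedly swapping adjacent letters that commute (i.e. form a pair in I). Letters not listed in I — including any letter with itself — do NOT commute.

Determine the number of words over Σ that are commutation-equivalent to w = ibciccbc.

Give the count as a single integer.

drop 0:i onto floor
drop 1:b onto {0:i}
drop 2:c onto floor
drop 3:i onto {1:b}
drop 4:c onto {2:c}
drop 5:c onto {4:c}
drop 6:b onto {3:i}
drop 7:c onto {5:c}
ground layer = {0:i, 2:c}
drop-orders for the pieces not yet dropped (sum over which currently-grounded one goes next):
  1 to go: {6} 1  {7} 1
  2 to go: {3,6} 1  {5,7} 1  {6,7} 2
  3 to go: {1,3,6} 1  {3,6,7} 3  {4,5,7} 1  {5,6,7} 3
  4 to go: {0,1,3,6} 1  {1,3,6,7} 4  {2,4,5,7} 1  {3,5,6,7} 6  {4,5,6,7} 4
  5 to go: {0,1,3,6,7} 5  {1,3,5,6,7} 10  {2,4,5,6,7} 5  {3,4,5,6,7} 10
  6 to go: {0,1,3,5,6,7} 15  {1,3,4,5,6,7} 20  {2,3,4,5,6,7} 15
  if 0:i drops first: 35 orders
  if 2:c drops first: 35 orders
heap linearizations: 70

70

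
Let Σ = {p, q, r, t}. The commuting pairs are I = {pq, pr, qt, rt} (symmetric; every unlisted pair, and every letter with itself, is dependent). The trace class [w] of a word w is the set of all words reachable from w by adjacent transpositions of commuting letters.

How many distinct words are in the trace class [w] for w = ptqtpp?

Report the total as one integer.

6

0(p) covers ∅
1(t) covers 0:p
2(q) covers ∅
3(t) covers 1:t
4(p) covers 3:t
5(p) covers 4:p
floor of heap: 0:p, 2:q
completions by unplaced set U, small U first (add the entries for U minus each lowest piece of U):
  |U|=1: {2}:1  {5}:1
  |U|=2: {2,5}:2  {4,5}:1
  |U|=3: {2,4,5}:3  {3,4,5}:1
  |U|=4: {1,3,4,5}:1  {2,3,4,5}:4
  start at 0(p): 5
  start at 2(q): 1
sum over floor = 6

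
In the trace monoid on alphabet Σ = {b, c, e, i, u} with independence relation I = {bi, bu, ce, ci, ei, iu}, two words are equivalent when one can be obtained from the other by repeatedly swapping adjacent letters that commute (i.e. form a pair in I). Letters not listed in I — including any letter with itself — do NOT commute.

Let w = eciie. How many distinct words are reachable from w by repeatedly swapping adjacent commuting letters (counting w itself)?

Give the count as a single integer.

drop 0:e onto floor
drop 1:c onto floor
drop 2:i onto floor
drop 3:i onto {2:i}
drop 4:e onto {0:e}
ground layer = {0:e, 1:c, 2:i}
drop-orders for the pieces not yet dropped (sum over which currently-grounded one goes next):
  1 to go: {1} 1  {3} 1  {4} 1
  2 to go: {0,4} 1  {1,3} 2  {1,4} 2  {2,3} 1  {3,4} 2
  3 to go: {0,1,4} 3  {0,3,4} 3  {1,2,3} 3  {1,3,4} 6  {2,3,4} 3
  if 0:e drops first: 12 orders
  if 1:c drops first: 6 orders
  if 2:i drops first: 12 orders
heap linearizations: 30

30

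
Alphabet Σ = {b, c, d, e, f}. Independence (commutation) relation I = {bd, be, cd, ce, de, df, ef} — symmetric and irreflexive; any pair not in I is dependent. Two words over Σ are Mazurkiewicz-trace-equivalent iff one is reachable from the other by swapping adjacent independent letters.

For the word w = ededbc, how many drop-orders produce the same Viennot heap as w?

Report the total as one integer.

90

drop 0:e onto floor
drop 1:d onto floor
drop 2:e onto {0:e}
drop 3:d onto {1:d}
drop 4:b onto floor
drop 5:c onto {4:b}
ground layer = {0:e, 1:d, 4:b}
drop-orders for the pieces not yet dropped (sum over which currently-grounded one goes next):
  1 to go: {2} 1  {3} 1  {5} 1
  2 to go: {0,2} 1  {1,3} 1  {2,3} 2  {2,5} 2  {3,5} 2  {4,5} 1
  3 to go: {0,2,3} 3  {0,2,5} 3  {1,2,3} 3  {1,3,5} 3  {2,3,5} 6  {2,4,5} 3  {3,4,5} 3
  4 to go: {0,1,2,3} 6  {0,2,3,5} 12  {0,2,4,5} 6  {1,2,3,5} 12  {1,3,4,5} 6  {2,3,4,5} 12
  if 0:e drops first: 30 orders
  if 1:d drops first: 30 orders
  if 4:b drops first: 30 orders
heap linearizations: 90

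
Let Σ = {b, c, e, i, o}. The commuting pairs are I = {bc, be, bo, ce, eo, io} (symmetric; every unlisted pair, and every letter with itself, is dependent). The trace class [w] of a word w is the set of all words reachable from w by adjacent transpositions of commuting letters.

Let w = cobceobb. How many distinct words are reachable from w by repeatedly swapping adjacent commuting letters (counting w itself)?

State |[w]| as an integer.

0(c) covers ∅
1(o) covers 0:c
2(b) covers ∅
3(c) covers 1:o
4(e) covers ∅
5(o) covers 3:c
6(b) covers 2:b
7(b) covers 6:b
floor of heap: 0:c, 2:b, 4:e
completions by unplaced set U, small U first (add the entries for U minus each lowest piece of U):
  |U|=1: {4}:1  {5}:1  {7}:1
  |U|=2: {3,5}:1  {4,5}:2  {4,7}:2  {5,7}:2  {6,7}:1
  |U|=3: {1,3,5}:1  {2,6,7}:1  {3,4,5}:3  {3,5,7}:3  {4,5,7}:6  {4,6,7}:3  {5,6,7}:3
  |U|=4: {0,1,3,5}:1  {1,3,4,5}:4  {1,3,5,7}:4  {2,4,6,7}:4  {2,5,6,7}:4  {3,4,5,7}:12  {3,5,6,7}:6  {4,5,6,7}:12
  |U|=5: {0,1,3,4,5}:5  {0,1,3,5,7}:5  {1,3,4,5,7}:20  {1,3,5,6,7}:10  {2,3,5,6,7}:10  {2,4,5,6,7}:20  {3,4,5,6,7}:30
  |U|=6: {0,1,3,4,5,7}:30  {0,1,3,5,6,7}:15  {1,2,3,5,6,7}:20  {1,3,4,5,6,7}:60  {2,3,4,5,6,7}:60
  start at 0(c): 140
  start at 2(b): 105
  start at 4(e): 35
sum over floor = 280

280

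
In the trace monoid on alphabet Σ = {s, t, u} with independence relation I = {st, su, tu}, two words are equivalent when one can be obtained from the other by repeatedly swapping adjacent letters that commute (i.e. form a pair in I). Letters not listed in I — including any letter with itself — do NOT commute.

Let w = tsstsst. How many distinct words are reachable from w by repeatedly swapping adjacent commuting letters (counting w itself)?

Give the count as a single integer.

35

0(t) covers ∅
1(s) covers ∅
2(s) covers 1:s
3(t) covers 0:t
4(s) covers 2:s
5(s) covers 4:s
6(t) covers 3:t
floor of heap: 0:t, 1:s
completions by unplaced set U, small U first (add the entries for U minus each lowest piece of U):
  |U|=1: {5}:1  {6}:1
  |U|=2: {3,6}:1  {4,5}:1  {5,6}:2
  |U|=3: {0,3,6}:1  {2,4,5}:1  {3,5,6}:3  {4,5,6}:3
  |U|=4: {0,3,5,6}:4  {1,2,4,5}:1  {2,4,5,6}:4  {3,4,5,6}:6
  |U|=5: {0,3,4,5,6}:10  {1,2,4,5,6}:5  {2,3,4,5,6}:10
  start at 0(t): 15
  start at 1(s): 20
sum over floor = 35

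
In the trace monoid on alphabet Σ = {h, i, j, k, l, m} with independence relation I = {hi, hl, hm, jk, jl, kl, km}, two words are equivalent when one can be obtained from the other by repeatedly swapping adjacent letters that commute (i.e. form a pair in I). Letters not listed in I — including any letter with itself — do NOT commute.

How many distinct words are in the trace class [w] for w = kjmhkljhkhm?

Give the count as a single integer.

254

#0=k has no predecessor
#1=j has no predecessor
#2=m depends on [1:j]
#3=h depends on [0:k, 1:j]
#4=k depends on [3:h]
#5=l depends on [2:m]
#6=j depends on [2:m, 3:h]
#7=h depends on [4:k, 6:j]
#8=k depends on [7:h]
#9=h depends on [8:k]
#10=m depends on [5:l, 6:j]
sources: [0:k, 1:j]
N(rest) = Σ N(rest − s) over sources s of rest; N(one piece) = 1:
  size 1 → [9]=1  [10]=1
  size 2 → [5,10]=1  [8,9]=1  [9,10]=2
  size 3 → [5,9,10]=3  [7,8,9]=1  [8,9,10]=3
  size 4 → [4,7,8,9]=1  [5,8,9,10]=6  [7,8,9,10]=4
  size 5 → [4,7,8,9,10]=5  [5,7,8,9,10]=10  [6,7,8,9,10]=4
  size 6 → [4,5,7,8,9,10]=15  [4,6,7,8,9,10]=9  [5,6,7,8,9,10]=14
  size 7 → [2,5,6,7,8,9,10]=14  [3,4,6,7,8,9,10]=9  [4,5,6,7,8,9,10]=38
  size 8 → [0,3,4,6,7,8,9,10]=9  [2,4,5,6,7,8,9,10]=52  [3,4,5,6,7,8,9,10]=47
  size 9 → [0,3,4,5,6,7,8,9,10]=56  [2,3,4,5,6,7,8,9,10]=99
  first=0(k) contributes 99
  first=1(j) contributes 155
|[w]| = 254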